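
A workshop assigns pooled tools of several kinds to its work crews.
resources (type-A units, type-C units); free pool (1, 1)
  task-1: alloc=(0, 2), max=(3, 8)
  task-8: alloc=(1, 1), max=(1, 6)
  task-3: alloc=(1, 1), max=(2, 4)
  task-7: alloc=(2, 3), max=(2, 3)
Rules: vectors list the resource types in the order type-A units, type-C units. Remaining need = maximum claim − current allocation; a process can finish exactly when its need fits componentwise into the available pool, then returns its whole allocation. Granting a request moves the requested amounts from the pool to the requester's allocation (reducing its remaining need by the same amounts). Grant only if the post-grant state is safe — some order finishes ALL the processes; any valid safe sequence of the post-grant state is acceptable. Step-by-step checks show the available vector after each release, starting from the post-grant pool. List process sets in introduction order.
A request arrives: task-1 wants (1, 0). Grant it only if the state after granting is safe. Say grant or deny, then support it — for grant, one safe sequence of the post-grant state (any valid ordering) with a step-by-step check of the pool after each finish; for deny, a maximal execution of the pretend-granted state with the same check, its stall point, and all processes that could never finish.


GRANT — the state after the grant stays safe, e.g. via task-7, task-3, task-8, task-1.
Key observation: the grant leaves (0, 1) free — enough for task-7, whose release restarts the cascade.
Step-by-step check of the post-grant state:
  pool = (0, 1)
  task-7 needs (0, 0) <= (0, 1) -> finishes; pool += (2, 3) = (2, 4)
  task-3 needs (1, 3) <= (2, 4) -> finishes; pool += (1, 1) = (3, 5)
  task-8 needs (0, 5) <= (3, 5) -> finishes; pool += (1, 1) = (4, 6)
  task-1 needs (2, 6) <= (4, 6) -> finishes; pool += (1, 2) = (5, 8)


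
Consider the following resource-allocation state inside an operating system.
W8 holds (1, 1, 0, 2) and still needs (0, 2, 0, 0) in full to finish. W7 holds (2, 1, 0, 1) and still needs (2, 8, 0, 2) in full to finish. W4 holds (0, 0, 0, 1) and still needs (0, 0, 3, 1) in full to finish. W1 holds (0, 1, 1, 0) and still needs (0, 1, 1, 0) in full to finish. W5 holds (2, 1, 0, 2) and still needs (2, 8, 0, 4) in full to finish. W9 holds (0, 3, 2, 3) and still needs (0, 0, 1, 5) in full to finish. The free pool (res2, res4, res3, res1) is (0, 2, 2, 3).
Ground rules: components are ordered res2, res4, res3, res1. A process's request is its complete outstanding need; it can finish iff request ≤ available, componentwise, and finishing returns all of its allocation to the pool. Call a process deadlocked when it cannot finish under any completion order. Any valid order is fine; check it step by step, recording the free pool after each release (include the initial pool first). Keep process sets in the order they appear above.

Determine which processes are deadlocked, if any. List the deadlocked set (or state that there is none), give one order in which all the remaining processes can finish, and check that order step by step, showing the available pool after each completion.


Deadlocked: W7 and W5.
Key observation: even finishing W1, W4, W8, W9 leaves just (1, 7, 5, 9) free — too little res2 for any of the remaining processes.
The rest can finish in the order W1, W4, W8, W9. Step-by-step check:
  pool = (0, 2, 2, 3)
  W1: need (0, 1, 1, 0) fits (0, 2, 2, 3); releases (0, 1, 1, 0), pool now (0, 3, 3, 3)
  W4: need (0, 0, 3, 1) fits (0, 3, 3, 3); releases (0, 0, 0, 1), pool now (0, 3, 3, 4)
  W8: need (0, 2, 0, 0) fits (0, 3, 3, 4); releases (1, 1, 0, 2), pool now (1, 4, 3, 6)
  W9: need (0, 0, 1, 5) fits (1, 4, 3, 6); releases (0, 3, 2, 3), pool now (1, 7, 5, 9)
The stuck group stays short no matter what:
  W7 still needs (2, 8, 0, 2) but only (1, 7, 5, 9) is free — short on res2 and res4
  W5 still needs (2, 8, 0, 4) but only (1, 7, 5, 9) is free — short on res2 and res4


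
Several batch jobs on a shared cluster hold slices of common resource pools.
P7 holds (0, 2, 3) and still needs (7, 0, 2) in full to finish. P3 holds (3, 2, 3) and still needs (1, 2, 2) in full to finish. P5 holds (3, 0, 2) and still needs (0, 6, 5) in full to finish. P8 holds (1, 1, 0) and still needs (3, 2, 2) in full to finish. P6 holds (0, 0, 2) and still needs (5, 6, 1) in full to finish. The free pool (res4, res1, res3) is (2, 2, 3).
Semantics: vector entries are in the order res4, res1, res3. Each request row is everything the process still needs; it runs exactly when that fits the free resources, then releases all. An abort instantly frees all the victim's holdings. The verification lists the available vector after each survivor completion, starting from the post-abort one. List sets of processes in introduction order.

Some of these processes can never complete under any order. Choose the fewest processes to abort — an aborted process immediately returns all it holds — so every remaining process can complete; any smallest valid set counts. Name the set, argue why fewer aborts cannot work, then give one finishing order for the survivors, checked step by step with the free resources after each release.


Minimum abort set: P7.
Key observation: the deadlocked P6 becomes finishable only because P7 released (0, 2, 3); it completes at step 2 below.
Minimality: the empty abort set fails — the state is deadlocked as it stands.
Survivors finish in the order: P3, P6, P5, P8. Walking it through (pool after the aborts first):
  pool = (2, 4, 6)
  P3 needs (1, 2, 2) <= (2, 4, 6) -> finishes; pool += (3, 2, 3) = (5, 6, 9)
  P6 needs (5, 6, 1) <= (5, 6, 9) -> finishes; pool += (0, 0, 2) = (5, 6, 11)
  P5 needs (0, 6, 5) <= (5, 6, 11) -> finishes; pool += (3, 0, 2) = (8, 6, 13)
  P8 needs (3, 2, 2) <= (8, 6, 13) -> finishes; pool += (1, 1, 0) = (9, 7, 13)


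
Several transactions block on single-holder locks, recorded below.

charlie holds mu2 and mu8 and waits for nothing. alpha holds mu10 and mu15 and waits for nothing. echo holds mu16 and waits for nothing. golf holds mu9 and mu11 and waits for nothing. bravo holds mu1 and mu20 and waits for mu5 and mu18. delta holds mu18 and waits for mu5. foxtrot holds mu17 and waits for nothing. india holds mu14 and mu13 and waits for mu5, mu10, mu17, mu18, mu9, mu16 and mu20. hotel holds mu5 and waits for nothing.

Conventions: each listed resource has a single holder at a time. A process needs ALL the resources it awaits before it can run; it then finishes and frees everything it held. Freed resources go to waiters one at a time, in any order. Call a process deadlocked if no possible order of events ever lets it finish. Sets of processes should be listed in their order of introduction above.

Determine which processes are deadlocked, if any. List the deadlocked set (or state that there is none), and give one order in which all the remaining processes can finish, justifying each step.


No process is deadlocked.
Key observation: the wait graph is acyclic; completion cascades from the unblocked processes through everyone else.
The rest can finish in the order golf, echo, alpha, foxtrot, charlie, hotel, delta, bravo, india.
Verifying each step:
  run golf (it waits on nothing); releases mu9 and mu11
  run echo (it waits on nothing); releases mu16
  run alpha (it waits on nothing); releases mu10 and mu15
  run foxtrot (it waits on nothing); releases mu17
  run charlie (it waits on nothing); releases mu2 and mu8
  run hotel (it waits on nothing); releases mu5
  run delta (all its waits — mu5 — are resolved); releases mu18
  run bravo (all its waits — mu5 and mu18 — are resolved); releases mu1 and mu20
  run india (all its waits — mu5, mu10, mu17, mu18, mu9, mu16 and mu20 — are resolved); releases mu14 and mu13


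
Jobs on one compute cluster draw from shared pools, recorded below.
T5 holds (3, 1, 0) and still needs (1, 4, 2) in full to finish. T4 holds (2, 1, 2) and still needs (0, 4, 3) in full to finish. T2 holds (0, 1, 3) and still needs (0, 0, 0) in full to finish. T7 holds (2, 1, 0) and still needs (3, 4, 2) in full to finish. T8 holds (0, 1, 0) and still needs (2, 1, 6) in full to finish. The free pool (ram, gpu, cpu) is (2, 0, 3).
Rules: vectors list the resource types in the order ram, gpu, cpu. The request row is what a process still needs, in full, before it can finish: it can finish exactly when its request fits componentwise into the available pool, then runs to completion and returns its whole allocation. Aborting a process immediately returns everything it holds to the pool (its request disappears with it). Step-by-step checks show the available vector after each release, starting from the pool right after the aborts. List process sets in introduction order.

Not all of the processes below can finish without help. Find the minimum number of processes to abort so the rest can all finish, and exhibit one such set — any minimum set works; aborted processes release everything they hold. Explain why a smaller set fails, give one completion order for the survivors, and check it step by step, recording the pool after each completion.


Minimum abort set: T4 and T7.
Key observation: before aborting T4 and T7, T5 was permanently blocked — no order could ever run it; afterwards it completes at step 3.
Why nothing smaller works — every single abort fails: T5 alone leaves T4 blocked (short on gpu); T4 alone leaves T5 blocked (short on gpu); T2 alone leaves T5 blocked (short on gpu); T7 alone leaves T5 blocked (short on gpu); T8 alone leaves T5 blocked (short on gpu).
The survivors complete as T2, T8, T5. Verifying each step (starting from the post-abort pool):
  pool = (6, 2, 5)
  run T2 (needs (0, 0, 0), free (6, 2, 5)); after release of (0, 1, 3) the pool is (6, 3, 8)
  run T8 (needs (2, 1, 6), free (6, 3, 8)); after release of (0, 1, 0) the pool is (6, 4, 8)
  run T5 (needs (1, 4, 2), free (6, 4, 8)); after release of (3, 1, 0) the pool is (9, 5, 8)


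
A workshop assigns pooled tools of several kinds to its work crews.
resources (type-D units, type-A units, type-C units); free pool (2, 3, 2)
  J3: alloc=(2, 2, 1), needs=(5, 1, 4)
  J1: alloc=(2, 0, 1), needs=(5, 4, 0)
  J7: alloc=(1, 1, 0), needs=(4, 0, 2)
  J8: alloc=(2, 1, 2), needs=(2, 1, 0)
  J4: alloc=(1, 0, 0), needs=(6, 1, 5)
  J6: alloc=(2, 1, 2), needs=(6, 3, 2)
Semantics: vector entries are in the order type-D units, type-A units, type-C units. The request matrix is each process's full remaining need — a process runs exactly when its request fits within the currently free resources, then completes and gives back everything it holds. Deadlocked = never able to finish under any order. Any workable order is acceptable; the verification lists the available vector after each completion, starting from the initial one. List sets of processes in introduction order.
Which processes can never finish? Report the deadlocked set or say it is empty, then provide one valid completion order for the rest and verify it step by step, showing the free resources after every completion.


The deadlocked set is empty.
Key observation: J8 can run right away; the returned allocation unlocks the remaining processes in turn.
One completion order for the rest: J8, J7, J3, J4, J6, J1. Walking it through:
  pool = (2, 3, 2)
  J8: need (2, 1, 0) fits (2, 3, 2); releases (2, 1, 2), pool now (4, 4, 4)
  J7: need (4, 0, 2) fits (4, 4, 4); releases (1, 1, 0), pool now (5, 5, 4)
  J3: need (5, 1, 4) fits (5, 5, 4); releases (2, 2, 1), pool now (7, 7, 5)
  J4: need (6, 1, 5) fits (7, 7, 5); releases (1, 0, 0), pool now (8, 7, 5)
  J6: need (6, 3, 2) fits (8, 7, 5); releases (2, 1, 2), pool now (10, 8, 7)
  J1: need (5, 4, 0) fits (10, 8, 7); releases (2, 0, 1), pool now (12, 8, 8)


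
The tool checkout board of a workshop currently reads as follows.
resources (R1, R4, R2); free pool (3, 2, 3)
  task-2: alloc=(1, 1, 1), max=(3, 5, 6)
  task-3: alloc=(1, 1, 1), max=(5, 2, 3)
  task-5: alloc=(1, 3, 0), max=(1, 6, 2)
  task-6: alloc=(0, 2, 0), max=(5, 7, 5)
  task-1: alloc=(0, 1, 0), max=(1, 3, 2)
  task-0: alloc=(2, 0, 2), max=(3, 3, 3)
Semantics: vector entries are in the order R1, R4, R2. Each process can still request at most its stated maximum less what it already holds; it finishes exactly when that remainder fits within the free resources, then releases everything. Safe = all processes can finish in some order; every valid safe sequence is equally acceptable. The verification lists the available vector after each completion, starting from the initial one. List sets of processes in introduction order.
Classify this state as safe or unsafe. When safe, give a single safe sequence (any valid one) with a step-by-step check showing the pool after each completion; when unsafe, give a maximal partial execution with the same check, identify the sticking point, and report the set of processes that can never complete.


SAFE — a valid safe sequence is task-1, task-0, task-5, task-2, task-3, task-6.
Key observation: the order's first zero-slack moment is task-1 ((1, 2, 2) needed, (3, 2, 3) free — a requested resource with nothing to spare).
Walking it through:
  pool = (3, 2, 3)
  run task-1 (needs (1, 2, 2), free (3, 2, 3)); after release of (0, 1, 0) the pool is (3, 3, 3)
  run task-0 (needs (1, 3, 1), free (3, 3, 3)); after release of (2, 0, 2) the pool is (5, 3, 5)
  run task-5 (needs (0, 3, 2), free (5, 3, 5)); after release of (1, 3, 0) the pool is (6, 6, 5)
  run task-2 (needs (2, 4, 5), free (6, 6, 5)); after release of (1, 1, 1) the pool is (7, 7, 6)
  run task-3 (needs (4, 1, 2), free (7, 7, 6)); after release of (1, 1, 1) the pool is (8, 8, 7)
  run task-6 (needs (5, 5, 5), free (8, 8, 7)); after release of (0, 2, 0) the pool is (8, 10, 7)


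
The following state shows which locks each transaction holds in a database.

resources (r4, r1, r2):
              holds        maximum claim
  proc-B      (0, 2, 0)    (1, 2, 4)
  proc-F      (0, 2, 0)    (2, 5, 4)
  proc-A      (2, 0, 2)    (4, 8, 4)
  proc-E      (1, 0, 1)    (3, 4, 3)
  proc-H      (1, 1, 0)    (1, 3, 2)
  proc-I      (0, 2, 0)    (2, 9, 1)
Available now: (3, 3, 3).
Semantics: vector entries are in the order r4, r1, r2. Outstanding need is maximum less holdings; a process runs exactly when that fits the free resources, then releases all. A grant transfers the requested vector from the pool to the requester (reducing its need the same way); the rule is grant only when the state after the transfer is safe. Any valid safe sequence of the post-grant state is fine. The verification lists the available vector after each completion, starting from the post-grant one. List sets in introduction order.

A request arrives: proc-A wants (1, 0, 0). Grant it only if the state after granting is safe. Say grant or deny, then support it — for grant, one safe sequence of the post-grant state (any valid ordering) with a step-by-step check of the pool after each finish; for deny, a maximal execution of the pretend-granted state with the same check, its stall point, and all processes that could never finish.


GRANT: granting preserves safety; a valid post-grant sequence is proc-H, proc-E, proc-B, proc-F, proc-I, proc-A.
Key observation: with (2, 3, 3) left after the transfer, proc-H can run at once — the state stays safe.
Verifying the post-grant state step by step:
  pool = (2, 3, 3)
  proc-H needs (0, 2, 2) <= (2, 3, 3) -> finishes; pool += (1, 1, 0) = (3, 4, 3)
  proc-E needs (2, 4, 2) <= (3, 4, 3) -> finishes; pool += (1, 0, 1) = (4, 4, 4)
  proc-B needs (1, 0, 4) <= (4, 4, 4) -> finishes; pool += (0, 2, 0) = (4, 6, 4)
  proc-F needs (2, 3, 4) <= (4, 6, 4) -> finishes; pool += (0, 2, 0) = (4, 8, 4)
  proc-I needs (2, 7, 1) <= (4, 8, 4) -> finishes; pool += (0, 2, 0) = (4, 10, 4)
  proc-A needs (1, 8, 2) <= (4, 10, 4) -> finishes; pool += (3, 0, 2) = (7, 10, 6)


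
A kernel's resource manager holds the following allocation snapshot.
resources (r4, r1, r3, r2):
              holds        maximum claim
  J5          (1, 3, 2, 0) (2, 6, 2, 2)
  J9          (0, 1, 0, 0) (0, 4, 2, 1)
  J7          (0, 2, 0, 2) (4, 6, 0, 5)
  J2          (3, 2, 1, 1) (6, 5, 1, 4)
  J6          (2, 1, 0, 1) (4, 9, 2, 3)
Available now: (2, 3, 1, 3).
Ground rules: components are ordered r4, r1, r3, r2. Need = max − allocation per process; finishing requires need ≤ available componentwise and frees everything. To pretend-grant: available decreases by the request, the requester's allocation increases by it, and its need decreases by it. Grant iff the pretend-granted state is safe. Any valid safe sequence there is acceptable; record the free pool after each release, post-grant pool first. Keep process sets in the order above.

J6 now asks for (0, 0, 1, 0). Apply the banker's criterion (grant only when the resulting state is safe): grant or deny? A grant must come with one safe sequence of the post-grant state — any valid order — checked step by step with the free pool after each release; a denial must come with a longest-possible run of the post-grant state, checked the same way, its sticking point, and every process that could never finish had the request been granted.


GRANT: granting preserves safety; a valid post-grant sequence is J5, J2, J6, J7, J9.
Key observation: with (2, 3, 0, 3) left after the transfer, J5 can run at once — the state stays safe.
Verifying the post-grant state step by step:
  pool = (2, 3, 0, 3)
  run J5 (needs (1, 3, 0, 2), free (2, 3, 0, 3)); after release of (1, 3, 2, 0) the pool is (3, 6, 2, 3)
  run J2 (needs (3, 3, 0, 3), free (3, 6, 2, 3)); after release of (3, 2, 1, 1) the pool is (6, 8, 3, 4)
  run J6 (needs (2, 8, 1, 2), free (6, 8, 3, 4)); after release of (2, 1, 1, 1) the pool is (8, 9, 4, 5)
  run J7 (needs (4, 4, 0, 3), free (8, 9, 4, 5)); after release of (0, 2, 0, 2) the pool is (8, 11, 4, 7)
  run J9 (needs (0, 3, 2, 1), free (8, 11, 4, 7)); after release of (0, 1, 0, 0) the pool is (8, 12, 4, 7)


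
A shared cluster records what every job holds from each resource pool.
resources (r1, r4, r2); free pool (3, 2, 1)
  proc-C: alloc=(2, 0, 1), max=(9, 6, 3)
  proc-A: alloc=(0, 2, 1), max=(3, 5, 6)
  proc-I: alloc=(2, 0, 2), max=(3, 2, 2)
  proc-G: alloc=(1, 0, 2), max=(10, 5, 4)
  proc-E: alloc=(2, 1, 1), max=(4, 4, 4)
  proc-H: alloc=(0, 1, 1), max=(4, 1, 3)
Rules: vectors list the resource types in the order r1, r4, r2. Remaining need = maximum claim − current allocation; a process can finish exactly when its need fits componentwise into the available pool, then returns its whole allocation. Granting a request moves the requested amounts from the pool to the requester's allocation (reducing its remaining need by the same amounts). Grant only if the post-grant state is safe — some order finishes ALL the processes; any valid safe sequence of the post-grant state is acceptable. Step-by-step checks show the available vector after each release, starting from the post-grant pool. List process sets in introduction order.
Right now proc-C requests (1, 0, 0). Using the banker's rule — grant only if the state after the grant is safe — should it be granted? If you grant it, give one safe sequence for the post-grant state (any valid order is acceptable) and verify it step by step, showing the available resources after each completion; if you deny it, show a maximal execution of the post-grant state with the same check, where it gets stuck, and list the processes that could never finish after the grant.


GRANT. The post-grant state is safe; one safe sequence: proc-I, proc-H, proc-E, proc-A, proc-C, proc-G.
Key observation: post-grant, (2, 2, 1) remains, and an order beginning with proc-I completes everyone.
Verifying the post-grant state step by step:
  pool = (2, 2, 1)
  proc-I: need (1, 2, 0) fits (2, 2, 1); releases (2, 0, 2), pool now (4, 2, 3)
  proc-H: need (4, 0, 2) fits (4, 2, 3); releases (0, 1, 1), pool now (4, 3, 4)
  proc-E: need (2, 3, 3) fits (4, 3, 4); releases (2, 1, 1), pool now (6, 4, 5)
  proc-A: need (3, 3, 5) fits (6, 4, 5); releases (0, 2, 1), pool now (6, 6, 6)
  proc-C: need (6, 6, 2) fits (6, 6, 6); releases (3, 0, 1), pool now (9, 6, 7)
  proc-G: need (9, 5, 2) fits (9, 6, 7); releases (1, 0, 2), pool now (10, 6, 9)


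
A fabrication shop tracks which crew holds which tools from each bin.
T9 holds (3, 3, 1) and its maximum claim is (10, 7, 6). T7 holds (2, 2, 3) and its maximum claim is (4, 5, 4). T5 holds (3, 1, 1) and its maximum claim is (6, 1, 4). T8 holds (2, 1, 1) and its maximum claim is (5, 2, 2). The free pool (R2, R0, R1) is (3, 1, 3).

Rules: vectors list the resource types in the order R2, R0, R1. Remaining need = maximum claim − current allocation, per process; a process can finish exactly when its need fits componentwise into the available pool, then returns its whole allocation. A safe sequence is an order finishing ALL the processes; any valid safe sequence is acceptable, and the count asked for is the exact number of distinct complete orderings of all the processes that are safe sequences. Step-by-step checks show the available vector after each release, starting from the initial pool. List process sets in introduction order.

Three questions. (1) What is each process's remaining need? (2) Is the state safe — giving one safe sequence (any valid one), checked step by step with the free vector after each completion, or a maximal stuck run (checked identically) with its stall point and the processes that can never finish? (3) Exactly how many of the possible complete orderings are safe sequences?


(1) Need matrix, components ordered R2, R0, R1:
  T9: (7, 4, 5)
  T7: (2, 3, 1)
  T5: (3, 0, 3)
  T8: (3, 1, 1)
(2) SAFE — a valid safe sequence is T8, T5, T7, T9.
Key observation: T8 marks the first exact bind of the order: its need (3, 1, 1) fits the free (3, 1, 3) with zero slack on a requested resource.
Check, step by step:
  pool = (3, 1, 3)
  T8: need (3, 1, 1) fits (3, 1, 3); releases (2, 1, 1), pool now (5, 2, 4)
  T5: need (3, 0, 3) fits (5, 2, 4); releases (3, 1, 1), pool now (8, 3, 5)
  T7: need (2, 3, 1) fits (8, 3, 5); releases (2, 2, 3), pool now (10, 5, 8)
  T9: need (7, 4, 5) fits (10, 5, 8); releases (3, 3, 1), pool now (13, 8, 9)
(3) The exact count: 2 of the possible complete orderings are safe sequences.


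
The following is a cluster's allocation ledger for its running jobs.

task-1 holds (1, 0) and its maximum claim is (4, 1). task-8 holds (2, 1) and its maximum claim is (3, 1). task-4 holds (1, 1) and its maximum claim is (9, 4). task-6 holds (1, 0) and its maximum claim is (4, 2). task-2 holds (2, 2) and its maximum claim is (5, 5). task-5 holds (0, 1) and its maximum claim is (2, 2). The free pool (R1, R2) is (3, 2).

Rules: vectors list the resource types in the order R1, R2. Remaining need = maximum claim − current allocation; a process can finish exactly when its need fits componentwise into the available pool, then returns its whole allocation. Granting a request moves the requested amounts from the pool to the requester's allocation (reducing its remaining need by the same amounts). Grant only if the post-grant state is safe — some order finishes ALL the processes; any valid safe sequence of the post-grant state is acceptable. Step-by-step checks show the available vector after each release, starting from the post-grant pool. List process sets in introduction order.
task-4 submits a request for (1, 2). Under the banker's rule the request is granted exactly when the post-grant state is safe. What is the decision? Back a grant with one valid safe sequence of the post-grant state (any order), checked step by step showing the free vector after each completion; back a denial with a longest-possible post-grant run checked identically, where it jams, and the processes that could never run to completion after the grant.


DENY: after the grant no complete ordering would exist.
Key observation: after task-8, task-1, task-5, task-6 the pool peaks at (6, 2), and each blocked process is short somewhere: task-4 on R1; task-2 on R2.
After a pretend grant, a maximal execution: task-8, task-1, task-5, task-6 — then nothing else fits. Check, step by step:
  pool = (2, 0)
  task-8: need (1, 0) fits (2, 0); releases (2, 1), pool now (4, 1)
  task-1: need (3, 1) fits (4, 1); releases (1, 0), pool now (5, 1)
  task-5: need (2, 1) fits (5, 1); releases (0, 1), pool now (5, 2)
  task-6: need (3, 2) fits (5, 2); releases (1, 0), pool now (6, 2)
  task-4 still needs (7, 1) but only (6, 2) is free — short on R1
  task-2 still needs (3, 3) but only (6, 2) is free — short on R2
Processes that could never finish after the grant: task-4 and task-2.


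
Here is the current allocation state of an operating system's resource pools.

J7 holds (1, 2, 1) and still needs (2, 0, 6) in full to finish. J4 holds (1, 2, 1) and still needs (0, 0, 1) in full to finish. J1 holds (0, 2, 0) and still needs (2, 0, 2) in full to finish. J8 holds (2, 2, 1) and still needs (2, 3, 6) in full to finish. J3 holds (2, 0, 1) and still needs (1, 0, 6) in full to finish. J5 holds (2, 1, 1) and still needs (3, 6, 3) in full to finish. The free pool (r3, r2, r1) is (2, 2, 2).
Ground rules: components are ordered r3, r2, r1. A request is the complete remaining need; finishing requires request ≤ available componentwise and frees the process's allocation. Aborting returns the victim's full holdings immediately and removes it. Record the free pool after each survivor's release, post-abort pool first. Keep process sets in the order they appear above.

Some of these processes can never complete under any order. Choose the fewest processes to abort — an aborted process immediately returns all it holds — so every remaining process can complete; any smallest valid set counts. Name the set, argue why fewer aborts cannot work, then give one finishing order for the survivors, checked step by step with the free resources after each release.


Minimum abort set: J8 and J3.
Key observation: before aborting J8 and J3, J7 was permanently blocked — no order could ever run it; afterwards it completes at step 3.
No one abort is enough; case by case: J7 alone leaves J8 blocked (short on r1); J4 alone leaves J7 blocked (short on r1); J1 alone leaves J7 blocked (short on r1); J8 alone leaves J7 blocked (short on r1); J3 alone leaves J7 blocked (short on r1); J5 alone leaves J7 blocked (short on r1).
One survivor order: J4, J5, J7, J1. Check, step by step (post-abort pool first):
  pool = (6, 4, 4)
  J4 needs (0, 0, 1) <= (6, 4, 4) -> finishes; pool += (1, 2, 1) = (7, 6, 5)
  J5 needs (3, 6, 3) <= (7, 6, 5) -> finishes; pool += (2, 1, 1) = (9, 7, 6)
  J7 needs (2, 0, 6) <= (9, 7, 6) -> finishes; pool += (1, 2, 1) = (10, 9, 7)
  J1 needs (2, 0, 2) <= (10, 9, 7) -> finishes; pool += (0, 2, 0) = (10, 11, 7)


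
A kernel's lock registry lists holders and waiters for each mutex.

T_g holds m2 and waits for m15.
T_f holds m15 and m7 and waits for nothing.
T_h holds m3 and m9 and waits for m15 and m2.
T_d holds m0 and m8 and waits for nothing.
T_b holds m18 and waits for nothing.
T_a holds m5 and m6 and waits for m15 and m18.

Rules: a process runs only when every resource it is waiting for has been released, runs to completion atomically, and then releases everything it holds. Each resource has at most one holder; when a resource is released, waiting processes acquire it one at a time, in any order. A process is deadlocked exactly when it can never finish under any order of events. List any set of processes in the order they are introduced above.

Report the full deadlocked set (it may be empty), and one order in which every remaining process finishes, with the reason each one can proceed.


Nothing here is deadlocked.
Key observation: all waits point, directly or indirectly, at processes that can finish, so nothing is permanently blocked.
The rest can finish in the order T_b, T_d, T_f, T_g, T_h, T_a.
Step-by-step check:
  T_b waits on nothing -> runs at once and releases m18
  T_d waits on nothing -> runs at once and releases m0 and m8
  T_f waits on nothing -> runs at once and releases m15 and m7
  run T_g (all its waits — m15 — are resolved); releases m2
  run T_h (all its waits — m15 and m2 — are resolved); releases m3 and m9
  run T_a (all its waits — m15 and m18 — are resolved); releases m5 and m6


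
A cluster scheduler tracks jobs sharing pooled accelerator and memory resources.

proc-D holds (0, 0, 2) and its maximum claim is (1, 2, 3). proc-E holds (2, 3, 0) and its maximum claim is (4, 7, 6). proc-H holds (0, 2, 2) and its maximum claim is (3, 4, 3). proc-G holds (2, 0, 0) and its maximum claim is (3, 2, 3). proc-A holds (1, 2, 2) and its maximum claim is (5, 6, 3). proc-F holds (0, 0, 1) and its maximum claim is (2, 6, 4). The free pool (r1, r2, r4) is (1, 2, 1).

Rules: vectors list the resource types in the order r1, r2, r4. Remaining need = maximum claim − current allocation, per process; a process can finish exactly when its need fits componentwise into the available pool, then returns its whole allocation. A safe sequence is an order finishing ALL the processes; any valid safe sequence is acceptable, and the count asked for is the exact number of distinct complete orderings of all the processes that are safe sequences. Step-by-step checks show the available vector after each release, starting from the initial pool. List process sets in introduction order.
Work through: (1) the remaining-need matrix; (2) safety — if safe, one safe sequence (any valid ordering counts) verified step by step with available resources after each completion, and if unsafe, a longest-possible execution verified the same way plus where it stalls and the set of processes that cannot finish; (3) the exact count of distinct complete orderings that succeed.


(1) Outstanding need per process (order r1, r2, r4):
  proc-D: (1, 2, 1)
  proc-E: (2, 4, 6)
  proc-H: (3, 2, 1)
  proc-G: (1, 2, 3)
  proc-A: (4, 4, 1)
  proc-F: (2, 6, 3)
(2) UNSAFE — no complete ordering exists.
Key observation: after proc-D, proc-G, proc-H the pool peaks at (3, 4, 5), and each blocked process is short somewhere: proc-E on r4; proc-A on r1; proc-F on r2.
A maximal execution: proc-D, proc-G, proc-H — then nothing else fits. Check, step by step:
  pool = (1, 2, 1)
  proc-D needs (1, 2, 1) <= (1, 2, 1) -> finishes; pool += (0, 0, 2) = (1, 2, 3)
  proc-G needs (1, 2, 3) <= (1, 2, 3) -> finishes; pool += (2, 0, 0) = (3, 2, 3)
  proc-H needs (3, 2, 1) <= (3, 2, 3) -> finishes; pool += (0, 2, 2) = (3, 4, 5)
  proc-E cannot run: need (2, 4, 6) vs free (3, 4, 5) (insufficient r4)
  proc-A cannot run: need (4, 4, 1) vs free (3, 4, 5) (insufficient r1)
  proc-F cannot run: need (2, 6, 3) vs free (3, 4, 5) (insufficient r2)
Never able to finish: proc-E, proc-A and proc-F.
(3) Precisely 0 of the possible complete orderings are safe sequences.


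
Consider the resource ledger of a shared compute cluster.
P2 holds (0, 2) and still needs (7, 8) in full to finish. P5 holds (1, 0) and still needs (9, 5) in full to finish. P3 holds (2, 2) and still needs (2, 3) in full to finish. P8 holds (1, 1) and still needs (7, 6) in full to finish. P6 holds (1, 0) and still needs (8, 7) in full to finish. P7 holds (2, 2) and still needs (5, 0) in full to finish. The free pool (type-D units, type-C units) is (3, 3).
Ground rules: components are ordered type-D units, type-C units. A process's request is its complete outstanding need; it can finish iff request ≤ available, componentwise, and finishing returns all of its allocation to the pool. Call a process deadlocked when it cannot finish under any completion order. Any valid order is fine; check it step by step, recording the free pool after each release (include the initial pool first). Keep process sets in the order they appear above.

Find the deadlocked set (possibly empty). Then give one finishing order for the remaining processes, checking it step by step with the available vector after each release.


No process is deadlocked.
Key observation: P3 fits the free pool immediately, and its release cascades until everyone finishes.
A valid finishing order for the others: P3, P7, P8, P2, P6, P5. Check, step by step:
  pool = (3, 3)
  P3: need (2, 3) fits (3, 3); releases (2, 2), pool now (5, 5)
  P7: need (5, 0) fits (5, 5); releases (2, 2), pool now (7, 7)
  P8: need (7, 6) fits (7, 7); releases (1, 1), pool now (8, 8)
  P2: need (7, 8) fits (8, 8); releases (0, 2), pool now (8, 10)
  P6: need (8, 7) fits (8, 10); releases (1, 0), pool now (9, 10)
  P5: need (9, 5) fits (9, 10); releases (1, 0), pool now (10, 10)


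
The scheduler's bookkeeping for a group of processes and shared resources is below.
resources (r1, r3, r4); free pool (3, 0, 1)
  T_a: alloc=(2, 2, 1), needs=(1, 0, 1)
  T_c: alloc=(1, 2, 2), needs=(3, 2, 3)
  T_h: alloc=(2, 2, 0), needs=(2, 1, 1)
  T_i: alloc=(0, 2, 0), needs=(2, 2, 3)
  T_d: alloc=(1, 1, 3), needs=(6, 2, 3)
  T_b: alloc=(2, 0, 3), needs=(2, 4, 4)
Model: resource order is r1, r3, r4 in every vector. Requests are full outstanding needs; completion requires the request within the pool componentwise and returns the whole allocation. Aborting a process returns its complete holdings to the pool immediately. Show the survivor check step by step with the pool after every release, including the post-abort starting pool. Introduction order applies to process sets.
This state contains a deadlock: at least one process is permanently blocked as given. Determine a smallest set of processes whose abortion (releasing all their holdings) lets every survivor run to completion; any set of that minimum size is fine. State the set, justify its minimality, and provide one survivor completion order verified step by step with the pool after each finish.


Minimum abort set: T_b.
Key observation: T_i was stuck for good until T_b gave back (2, 0, 3); in the order shown it finishes at step 3.
Minimality: the empty abort set fails — the state is deadlocked as it stands.
One survivor order: T_a, T_h, T_i, T_c, T_d. Check, step by step (post-abort pool first):
  pool = (5, 0, 4)
  T_a needs (1, 0, 1) <= (5, 0, 4) -> finishes; pool += (2, 2, 1) = (7, 2, 5)
  T_h needs (2, 1, 1) <= (7, 2, 5) -> finishes; pool += (2, 2, 0) = (9, 4, 5)
  T_i needs (2, 2, 3) <= (9, 4, 5) -> finishes; pool += (0, 2, 0) = (9, 6, 5)
  T_c needs (3, 2, 3) <= (9, 6, 5) -> finishes; pool += (1, 2, 2) = (10, 8, 7)
  T_d needs (6, 2, 3) <= (10, 8, 7) -> finishes; pool += (1, 1, 3) = (11, 9, 10)


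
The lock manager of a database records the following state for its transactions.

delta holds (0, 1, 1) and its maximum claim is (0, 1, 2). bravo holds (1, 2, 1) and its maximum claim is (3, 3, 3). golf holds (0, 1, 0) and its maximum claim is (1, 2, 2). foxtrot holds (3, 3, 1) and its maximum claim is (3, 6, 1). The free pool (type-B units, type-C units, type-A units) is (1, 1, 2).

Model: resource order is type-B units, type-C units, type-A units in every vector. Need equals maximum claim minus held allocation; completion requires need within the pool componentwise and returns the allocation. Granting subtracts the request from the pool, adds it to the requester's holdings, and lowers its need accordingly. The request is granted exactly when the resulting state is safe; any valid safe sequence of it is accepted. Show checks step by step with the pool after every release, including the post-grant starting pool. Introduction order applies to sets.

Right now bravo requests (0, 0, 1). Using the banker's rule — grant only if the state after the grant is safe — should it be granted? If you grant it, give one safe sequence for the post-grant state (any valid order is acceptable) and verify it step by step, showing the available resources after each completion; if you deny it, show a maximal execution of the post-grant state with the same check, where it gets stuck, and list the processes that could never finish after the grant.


GRANT. The post-grant state is safe; one safe sequence: delta, golf, foxtrot, bravo.
Key observation: the grant leaves (1, 1, 1) free — enough for delta, whose release restarts the cascade.
Verifying the post-grant state step by step:
  pool = (1, 1, 1)
  delta: need (0, 0, 1) fits (1, 1, 1); releases (0, 1, 1), pool now (1, 2, 2)
  golf: need (1, 1, 2) fits (1, 2, 2); releases (0, 1, 0), pool now (1, 3, 2)
  foxtrot: need (0, 3, 0) fits (1, 3, 2); releases (3, 3, 1), pool now (4, 6, 3)
  bravo: need (2, 1, 1) fits (4, 6, 3); releases (1, 2, 2), pool now (5, 8, 5)


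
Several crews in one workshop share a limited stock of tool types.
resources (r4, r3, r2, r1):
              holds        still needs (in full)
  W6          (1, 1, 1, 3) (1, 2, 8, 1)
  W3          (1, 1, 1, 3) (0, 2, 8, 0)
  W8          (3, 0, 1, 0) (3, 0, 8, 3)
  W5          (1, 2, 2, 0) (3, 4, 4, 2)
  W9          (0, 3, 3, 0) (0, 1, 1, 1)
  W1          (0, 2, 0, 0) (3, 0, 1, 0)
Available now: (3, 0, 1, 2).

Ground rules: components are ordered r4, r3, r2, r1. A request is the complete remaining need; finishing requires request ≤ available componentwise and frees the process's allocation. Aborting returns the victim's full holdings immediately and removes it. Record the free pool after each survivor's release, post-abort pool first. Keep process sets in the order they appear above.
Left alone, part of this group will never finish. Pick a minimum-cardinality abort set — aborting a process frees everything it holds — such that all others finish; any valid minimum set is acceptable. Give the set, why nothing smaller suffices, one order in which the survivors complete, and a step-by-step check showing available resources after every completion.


Abort W6 and W8.
Key observation: W3 could never have finished before the abort; with (4, 1, 2, 3) returned by W6 and W8, it fits at step 3.
Why nothing smaller works — every single abort fails: W6 alone leaves W3 blocked (short on r2); W3 alone leaves W6 blocked (short on r2); W8 alone leaves W6 blocked (short on r2); W5 alone leaves W6 blocked (short on r2); W9 alone leaves W6 blocked (short on r2); W1 alone leaves W6 blocked (short on r2).
The survivors complete as W9, W5, W3, W1. Verifying each step (starting from the post-abort pool):
  pool = (7, 1, 3, 5)
  W9 needs (0, 1, 1, 1) <= (7, 1, 3, 5) -> finishes; pool += (0, 3, 3, 0) = (7, 4, 6, 5)
  W5 needs (3, 4, 4, 2) <= (7, 4, 6, 5) -> finishes; pool += (1, 2, 2, 0) = (8, 6, 8, 5)
  W3 needs (0, 2, 8, 0) <= (8, 6, 8, 5) -> finishes; pool += (1, 1, 1, 3) = (9, 7, 9, 8)
  W1 needs (3, 0, 1, 0) <= (9, 7, 9, 8) -> finishes; pool += (0, 2, 0, 0) = (9, 9, 9, 8)


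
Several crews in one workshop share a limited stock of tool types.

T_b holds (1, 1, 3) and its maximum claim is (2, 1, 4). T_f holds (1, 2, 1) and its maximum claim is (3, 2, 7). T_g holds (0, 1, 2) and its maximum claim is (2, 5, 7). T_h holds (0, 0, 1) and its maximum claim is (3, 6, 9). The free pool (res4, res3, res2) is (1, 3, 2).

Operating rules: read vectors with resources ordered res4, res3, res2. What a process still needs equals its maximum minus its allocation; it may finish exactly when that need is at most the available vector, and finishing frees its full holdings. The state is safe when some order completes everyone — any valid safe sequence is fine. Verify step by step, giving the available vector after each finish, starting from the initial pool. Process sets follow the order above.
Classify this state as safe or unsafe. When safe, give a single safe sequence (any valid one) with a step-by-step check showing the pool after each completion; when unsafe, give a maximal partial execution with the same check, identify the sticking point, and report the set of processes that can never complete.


SAFE. One safe sequence: T_b, T_g, T_f, T_h.
Key observation: T_b marks the first exact bind of the order: its need (1, 0, 1) fits the free (1, 3, 2) with zero slack on a requested resource.
Verifying each step:
  pool = (1, 3, 2)
  T_b: need (1, 0, 1) fits (1, 3, 2); releases (1, 1, 3), pool now (2, 4, 5)
  T_g: need (2, 4, 5) fits (2, 4, 5); releases (0, 1, 2), pool now (2, 5, 7)
  T_f: need (2, 0, 6) fits (2, 5, 7); releases (1, 2, 1), pool now (3, 7, 8)
  T_h: need (3, 6, 8) fits (3, 7, 8); releases (0, 0, 1), pool now (3, 7, 9)


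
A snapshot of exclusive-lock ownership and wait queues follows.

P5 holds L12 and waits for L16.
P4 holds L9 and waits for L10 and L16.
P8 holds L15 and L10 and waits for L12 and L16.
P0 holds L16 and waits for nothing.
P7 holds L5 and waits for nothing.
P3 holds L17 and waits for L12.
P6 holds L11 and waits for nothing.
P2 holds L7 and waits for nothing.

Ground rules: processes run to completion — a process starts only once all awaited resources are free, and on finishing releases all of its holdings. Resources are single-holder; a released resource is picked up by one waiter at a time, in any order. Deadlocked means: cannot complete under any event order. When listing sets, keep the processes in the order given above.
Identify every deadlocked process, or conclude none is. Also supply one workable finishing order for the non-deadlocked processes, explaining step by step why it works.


No process is deadlocked.
Key observation: the wait graph is acyclic; completion cascades from the unblocked processes through everyone else.
One completion order for the rest: P6, P0, P7, P2, P5, P3, P8, P4.
Verifying each step:
  P6: no waits; runs immediately, freeing L11
  P0: no waits; runs immediately, freeing L16
  P7: no waits; runs immediately, freeing L5
  P2: no waits; runs immediately, freeing L7
  run P5 (all its waits — L16 — are resolved); releases L12
  run P3 (all its waits — L12 — are resolved); releases L17
  run P8 (all its waits — L12 and L16 — are resolved); releases L15 and L10
  run P4 (all its waits — L10 and L16 — are resolved); releases L9
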